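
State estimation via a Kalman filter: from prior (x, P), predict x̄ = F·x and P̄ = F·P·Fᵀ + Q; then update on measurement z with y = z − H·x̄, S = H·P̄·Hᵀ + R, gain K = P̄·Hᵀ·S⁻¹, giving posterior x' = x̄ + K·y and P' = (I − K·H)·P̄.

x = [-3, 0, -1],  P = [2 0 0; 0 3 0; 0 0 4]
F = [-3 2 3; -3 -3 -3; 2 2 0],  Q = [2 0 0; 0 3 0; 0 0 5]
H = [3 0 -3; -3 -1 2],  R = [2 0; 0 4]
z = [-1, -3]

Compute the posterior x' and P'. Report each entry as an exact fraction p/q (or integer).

x̄ = F·x = [6, 12, -6]
P̄ = F·P·Fᵀ + Q = [68 -36 0; -36 84 -30; 0 -30 25]
y = z − H·x̄ = [-37, 39]
S = H·P̄·Hᵀ + R = [839 -744; -744 704]
K = P̄·Hᵀ·S⁻¹ = [291/580 1353/4640; -1233/1160 -10899/9280; 21/116 283/928]
x' = x̄ + K·y = [-5529/4640, 51267/9280, -747/928]
P' = (I − K·H)·P̄ = [8489/580 -19107/1160 1659/116; -19107/1160 52401/2320 -3657/232; 1659/116 -3657/232 1645/116]

x' = [-5529/4640, 51267/9280, -747/928]
P' = [8489/580 -19107/1160 1659/116; -19107/1160 52401/2320 -3657/232; 1659/116 -3657/232 1645/116]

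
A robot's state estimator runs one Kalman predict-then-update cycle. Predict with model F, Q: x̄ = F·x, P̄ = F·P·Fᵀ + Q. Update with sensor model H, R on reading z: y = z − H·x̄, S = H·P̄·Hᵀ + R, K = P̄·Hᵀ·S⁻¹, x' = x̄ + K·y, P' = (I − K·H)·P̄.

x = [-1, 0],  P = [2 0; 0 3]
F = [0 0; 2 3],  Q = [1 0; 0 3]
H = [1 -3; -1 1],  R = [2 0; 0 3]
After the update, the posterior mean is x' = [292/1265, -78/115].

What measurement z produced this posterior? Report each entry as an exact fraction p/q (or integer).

x̄ = F·x = [0, -2]
P̄ = F·P·Fᵀ + Q = [1 0; 0 38]
S = H·P̄·Hᵀ + R = [345 -115; -115 42]
K = P̄·Hᵀ·S⁻¹ = [-73/1265 -2/11; -38/115 0]
x' − x̄ = [292/1265, 152/115] = K·y
y = (KᵀK)⁻¹·Kᵀ·(x' − x̄) = [-4, 0]
z = y + H·x̄ = [-4, 0] + [6, -2] = [2, -2]

z = [2, -2]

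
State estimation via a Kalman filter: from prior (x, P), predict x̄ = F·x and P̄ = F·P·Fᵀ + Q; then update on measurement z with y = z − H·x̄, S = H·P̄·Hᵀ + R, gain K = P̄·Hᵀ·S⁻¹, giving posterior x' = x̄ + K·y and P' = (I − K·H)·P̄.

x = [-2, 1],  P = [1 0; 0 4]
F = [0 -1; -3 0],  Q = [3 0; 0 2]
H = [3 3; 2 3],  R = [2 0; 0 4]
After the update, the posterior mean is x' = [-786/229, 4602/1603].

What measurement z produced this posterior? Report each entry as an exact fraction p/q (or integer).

z = [-2, 2]

x̄ = F·x = [-1, 6]
P̄ = F·P·Fᵀ + Q = [7 0; 0 11]
S = H·P̄·Hᵀ + R = [164 141; 141 131]
K = P̄·Hᵀ·S⁻¹ = [111/229 -95/229; -330/1603 759/1603]
x' − x̄ = [-557/229, -5016/1603] = K·y
y = (KᵀK)⁻¹·Kᵀ·(x' − x̄) = [-17, -14]
z = y + H·x̄ = [-17, -14] + [15, 16] = [-2, 2]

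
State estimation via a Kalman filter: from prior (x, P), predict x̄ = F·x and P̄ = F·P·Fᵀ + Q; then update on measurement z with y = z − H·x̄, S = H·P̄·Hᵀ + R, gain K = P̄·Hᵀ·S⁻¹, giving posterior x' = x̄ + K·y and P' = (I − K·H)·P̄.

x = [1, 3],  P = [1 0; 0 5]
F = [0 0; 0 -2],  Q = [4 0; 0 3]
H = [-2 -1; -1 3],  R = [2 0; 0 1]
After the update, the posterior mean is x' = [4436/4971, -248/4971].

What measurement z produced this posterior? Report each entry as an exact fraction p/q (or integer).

x̄ = F·x = [0, -6]
P̄ = F·P·Fᵀ + Q = [4 0; 0 23]
S = H·P̄·Hᵀ + R = [41 -61; -61 212]
K = P̄·Hᵀ·S⁻¹ = [-1940/4971 -652/4971; -667/4971 1426/4971]
x' − x̄ = [4436/4971, 29578/4971] = K·y
y = (KᵀK)⁻¹·Kᵀ·(x' − x̄) = [-8, 17]
z = y + H·x̄ = [-8, 17] + [6, -18] = [-2, -1]

z = [-2, -1]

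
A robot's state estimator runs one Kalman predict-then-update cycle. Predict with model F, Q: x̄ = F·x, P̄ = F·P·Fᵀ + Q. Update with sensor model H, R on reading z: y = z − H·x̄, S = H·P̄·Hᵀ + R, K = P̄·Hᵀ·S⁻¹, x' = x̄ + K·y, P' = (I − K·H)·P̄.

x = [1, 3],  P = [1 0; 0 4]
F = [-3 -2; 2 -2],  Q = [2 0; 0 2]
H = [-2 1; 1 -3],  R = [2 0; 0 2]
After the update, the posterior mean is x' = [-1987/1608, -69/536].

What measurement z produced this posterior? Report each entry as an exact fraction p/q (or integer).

z = [2, -1]

x̄ = F·x = [-9, -4]
P̄ = F·P·Fᵀ + Q = [27 10; 10 22]
S = H·P̄·Hᵀ + R = [92 -50; -50 167]
K = P̄·Hᵀ·S⁻¹ = [-3749/6432 -619/3216; -411/2144 -421/1072]
x' − x̄ = [12485/1608, 2075/536] = K·y
y = (KᵀK)⁻¹·Kᵀ·(x' − x̄) = [-12, -4]
z = y + H·x̄ = [-12, -4] + [14, 3] = [2, -1]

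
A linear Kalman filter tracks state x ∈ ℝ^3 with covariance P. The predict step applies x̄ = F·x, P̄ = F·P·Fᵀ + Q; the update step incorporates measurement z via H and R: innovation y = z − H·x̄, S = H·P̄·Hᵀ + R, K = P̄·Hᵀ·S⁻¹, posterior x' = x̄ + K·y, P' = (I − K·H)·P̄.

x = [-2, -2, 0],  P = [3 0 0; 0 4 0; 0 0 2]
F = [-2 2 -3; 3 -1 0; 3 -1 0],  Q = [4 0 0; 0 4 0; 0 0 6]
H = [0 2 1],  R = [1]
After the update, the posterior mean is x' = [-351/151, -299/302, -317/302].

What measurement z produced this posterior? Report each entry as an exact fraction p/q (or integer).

x̄ = F·x = [0, -4, -4]
P̄ = F·P·Fᵀ + Q = [50 -26 -26; -26 35 31; -26 31 37]
S = H·P̄·Hᵀ + R = [302]
K = P̄·Hᵀ·S⁻¹ = [-39/151; 101/302; 99/302]
x' − x̄ = [-351/151, 909/302, 891/302] = K·y
y = (KᵀK)⁻¹·Kᵀ·(x' − x̄) = [9]
z = y + H·x̄ = [9] + [-12] = [-3]

z = [-3]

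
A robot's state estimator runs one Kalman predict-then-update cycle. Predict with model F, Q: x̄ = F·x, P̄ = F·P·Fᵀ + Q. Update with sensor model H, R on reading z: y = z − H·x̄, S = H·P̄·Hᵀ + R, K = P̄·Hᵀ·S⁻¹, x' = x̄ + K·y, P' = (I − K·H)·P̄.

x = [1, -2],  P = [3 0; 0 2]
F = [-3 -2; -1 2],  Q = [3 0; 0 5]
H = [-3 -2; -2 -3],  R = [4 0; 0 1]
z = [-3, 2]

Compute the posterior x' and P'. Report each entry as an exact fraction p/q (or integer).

x' = [45745/16829, -42140/16829]
P' = [24432/16829 -18206/16829; -18206/16829 15239/16829]

x̄ = F·x = [1, -5]
P̄ = F·P·Fᵀ + Q = [38 1; 1 16]
y = z − H·x̄ = [-10, -11]
S = H·P̄·Hᵀ + R = [422 337; 337 309]
K = P̄·Hᵀ·S⁻¹ = [-9221/16829 5754/16829; 6035/16829 -9305/16829]
x' = x̄ + K·y = [45745/16829, -42140/16829]
P' = (I − K·H)·P̄ = [24432/16829 -18206/16829; -18206/16829 15239/16829]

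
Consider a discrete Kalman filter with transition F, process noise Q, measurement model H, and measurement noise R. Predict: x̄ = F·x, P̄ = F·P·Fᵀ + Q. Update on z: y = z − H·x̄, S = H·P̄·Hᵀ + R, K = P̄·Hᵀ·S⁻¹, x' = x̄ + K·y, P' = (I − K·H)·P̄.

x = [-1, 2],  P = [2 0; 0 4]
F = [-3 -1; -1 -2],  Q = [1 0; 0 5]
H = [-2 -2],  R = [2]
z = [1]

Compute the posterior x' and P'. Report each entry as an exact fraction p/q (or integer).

x' = [260/149, -336/149]
P' = [689/149 -652/149; -652/149 689/149]

x̄ = F·x = [1, -3]
P̄ = F·P·Fᵀ + Q = [23 14; 14 23]
y = z − H·x̄ = [-3]
S = H·P̄·Hᵀ + R = [298]
K = P̄·Hᵀ·S⁻¹ = [-37/149; -37/149]
x' = x̄ + K·y = [260/149, -336/149]
P' = (I − K·H)·P̄ = [689/149 -652/149; -652/149 689/149]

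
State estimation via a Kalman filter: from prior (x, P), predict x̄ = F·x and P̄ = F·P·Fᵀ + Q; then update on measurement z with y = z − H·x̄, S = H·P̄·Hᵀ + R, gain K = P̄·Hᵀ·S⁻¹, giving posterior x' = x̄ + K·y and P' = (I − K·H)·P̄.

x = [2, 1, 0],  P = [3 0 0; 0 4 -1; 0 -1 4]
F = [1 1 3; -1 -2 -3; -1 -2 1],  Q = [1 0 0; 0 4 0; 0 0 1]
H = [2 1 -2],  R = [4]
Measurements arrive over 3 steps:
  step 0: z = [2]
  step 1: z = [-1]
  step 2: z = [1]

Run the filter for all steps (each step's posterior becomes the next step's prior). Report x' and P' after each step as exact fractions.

step 0: x' = [101/103, -132/103, -84/103], P' = [3238/103 -3004/103 1684/103; -3004/103 3616/103 -1126/103; 1684/103 -1126/103 1203/103]
step 1: x' = [-33455/18849, 50195/18849, 493/6283], P' = [1951829/18849 -1096790/18849 461700/6283; -1096790/18849 864236/18849 -212974/6283; 461700/6283 -212974/6283 359539/6283]
step 2: x' = [-17606637/4825351, 3467027/4825351, -18368844/4825351], P' = [896757493/4825351 -504045518/4825351 634281270/4825351; -504045518/4825351 347613244/4825351 -320370874/4825351; 634281270/4825351 -320370874/4825351 473364033/4825351]

step 0: x̄ = F·x = [3, -4, -4]
step 0: P̄ = F·P·Fᵀ + Q = [38 -38 6; -38 47 3; 6 3 28]
step 0: y = z − H·x̄ = [-8]
step 0: S = H·P̄·Hᵀ + R = [103]
step 0: K = P̄·Hᵀ·S⁻¹ = [26/103; -35/103; -41/103]
step 0: x' = x̄ + K·y = [101/103, -132/103, -84/103]
step 0: P' = (I − K·H)·P̄ = [3238/103 -3004/103 1684/103; -3004/103 3616/103 -1126/103; 1684/103 -1126/103 1203/103]
step 1: x̄ = F·x = [-283/103, 415/103, 79/103]
step 1: P̄ = F·P·Fᵀ + Q = [15124/103 -12255/103 4413/103; -12255/103 13517/103 941/103; 4413/103 941/103 8128/103]
step 1: y = z − H·x̄ = [2]
step 1: S = H·P̄·Hᵀ + R = [183]
step 1: K = P̄·Hᵀ·S⁻¹ = [89/183; -125/183; -21/61]
step 1: x' = x̄ + K·y = [-33455/18849, 50195/18849, 493/6283]
step 1: P' = (I − K·H)·P̄ = [1951829/18849 -1096790/18849 461700/6283; -1096790/18849 864236/18849 -212974/6283; 461700/6283 -212974/6283 359539/6283]
step 2: x̄ = F·x = [7059/6283, -71372/18849, -65456/18849]
step 2: P̄ = F·P·Fᵀ + Q = [4941985/6283 -4219262/6283 1090110/6283; -4219262/6283 11448098/18849 -1999726/18849; 1090110/6283 -1999726/18849 1904567/18849]
step 2: y = z − H·x̄ = [-83045/18849]
step 2: S = H·P̄·Hᵀ + R = [9650702/18849]
step 2: K = P̄·Hᵀ·S⁻¹ = [5226732/4825351; -4934011/4825351; 365900/4825351]
step 2: x' = x̄ + K·y = [-17606637/4825351, 3467027/4825351, -18368844/4825351]
step 2: P' = (I − K·H)·P̄ = [896757493/4825351 -504045518/4825351 634281270/4825351; -504045518/4825351 347613244/4825351 -320370874/4825351; 634281270/4825351 -320370874/4825351 473364033/4825351]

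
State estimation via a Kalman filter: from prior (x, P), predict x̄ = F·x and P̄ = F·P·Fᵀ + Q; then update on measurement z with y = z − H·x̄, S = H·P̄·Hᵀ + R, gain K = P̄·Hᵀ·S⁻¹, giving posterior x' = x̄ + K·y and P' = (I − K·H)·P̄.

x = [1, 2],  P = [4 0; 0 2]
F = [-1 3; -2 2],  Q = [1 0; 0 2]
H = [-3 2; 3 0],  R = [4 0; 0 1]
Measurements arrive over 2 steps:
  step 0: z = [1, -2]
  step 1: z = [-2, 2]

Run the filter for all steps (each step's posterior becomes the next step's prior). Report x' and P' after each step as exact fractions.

step 0: x̄ = F·x = [5, 2]
step 0: P̄ = F·P·Fᵀ + Q = [23 20; 20 26]
step 0: y = z − H·x̄ = [12, -17]
step 0: S = H·P̄·Hᵀ + R = [75 -87; -87 208]
step 0: K = P̄·Hᵀ·S⁻¹ = [-29/8031 884/2677; 3556/8031 1268/2677]
step 0: x' = x̄ + K·y = [-1759/2677, -1978/2677]
step 0: P' = (I − K·H)·P̄ = [884/8031 1268/8031; 1268/8031 9014/8031]
step 1: x̄ = F·x = [-4175/2677, -438/2677]
step 1: P̄ = F·P·Fᵀ + Q = [82433/8031 15236/2677; 15236/2677 15170/2677]
step 1: y = z − H·x̄ = [-17003/2677, 17879/2677]
step 1: S = H·P̄·Hᵀ + R = [135855/2677 -155883/2677; -155883/2677 249976/2677]
step 1: K = P̄·Hᵀ·S⁻¹ = [-51961/3608883 385892/1202961; 1226548/3608883 474916/1202961]
step 1: x' = x̄ + K·y = [2433506/3608883, 1134622/3608883]
step 1: P' = (I − K·H)·P̄ = [385892/3608883 474916/3608883; 474916/3608883 3165470/3608883]

step 0: x' = [-1759/2677, -1978/2677], P' = [884/8031 1268/8031; 1268/8031 9014/8031]
step 1: x' = [2433506/3608883, 1134622/3608883], P' = [385892/3608883 474916/3608883; 474916/3608883 3165470/3608883]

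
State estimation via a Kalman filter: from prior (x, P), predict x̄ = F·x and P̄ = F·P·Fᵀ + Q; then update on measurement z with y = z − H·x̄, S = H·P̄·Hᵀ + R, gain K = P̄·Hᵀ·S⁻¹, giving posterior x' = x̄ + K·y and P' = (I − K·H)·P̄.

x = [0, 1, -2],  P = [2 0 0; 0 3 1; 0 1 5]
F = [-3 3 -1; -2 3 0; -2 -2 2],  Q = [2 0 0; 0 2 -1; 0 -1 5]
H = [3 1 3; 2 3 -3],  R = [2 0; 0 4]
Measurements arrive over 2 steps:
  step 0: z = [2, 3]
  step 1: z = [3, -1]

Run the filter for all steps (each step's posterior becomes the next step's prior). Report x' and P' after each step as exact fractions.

step 0: x̄ = F·x = [5, 3, -6]
step 0: P̄ = F·P·Fᵀ + Q = [46 36 -8; 36 37 -5; -8 -5 37]
step 0: y = z − H·x̄ = [2, -34]
step 0: S = H·P̄·Hᵀ + R = [828 444; 444 1472]
step 0: K = P̄·Hᵀ·S⁻¹ = [2528/21285 1651/14190; 12931/127710 2213/21285; 22969/127710 -3208/21285]
step 0: x' = x̄ + K·y = [496/387, -386/1161, -599/1161]
step 0: P' = (I − K·H)·P̄ = [15058/7095 -52727/21285 -25913/21285; -52727/21285 207598/63855 93292/63855; -25913/21285 93292/63855 54298/63855]
step 1: x̄ = F·x = [-5023/1161, -1378/387, -126/43]
step 1: P̄ = F·P·Fᵀ + Q = [1018232/12771 307925/4257 3824/473; 307925/4257 492928/7095 3109/473; 3824/473 3109/473 3845/473]
step 1: y = z − H·x̄ = [10964/387, 11081/1161]
step 1: S = H·P̄·Hᵀ + R = [10508893/7095 30320512/21285; 30320512/21285 106895653/63855]
step 1: K = P̄·Hᵀ·S⁻¹ = [1285267675/9585225821 922993225/9585225821; 2406679294/28755677463 1226198501/9585225821; 4855932596/28755677463 -1311512384/9585225821]
step 1: x' = x̄ + K·y = [220708466/563836813, 53049677/1691510439, 926985562/1691510439]
step 1: P' = (I − K·H)·P̄ = [7580806082/9585225821 -7910380540/9585225821 -4087167452/9585225821; -7910380540/9585225821 34545862175/28755677463 13820307091/28755677463; -4087167452/9585225821 13820307091/28755677463 10892021723/28755677463]

step 0: x' = [496/387, -386/1161, -599/1161], P' = [15058/7095 -52727/21285 -25913/21285; -52727/21285 207598/63855 93292/63855; -25913/21285 93292/63855 54298/63855]
step 1: x' = [220708466/563836813, 53049677/1691510439, 926985562/1691510439], P' = [7580806082/9585225821 -7910380540/9585225821 -4087167452/9585225821; -7910380540/9585225821 34545862175/28755677463 13820307091/28755677463; -4087167452/9585225821 13820307091/28755677463 10892021723/28755677463]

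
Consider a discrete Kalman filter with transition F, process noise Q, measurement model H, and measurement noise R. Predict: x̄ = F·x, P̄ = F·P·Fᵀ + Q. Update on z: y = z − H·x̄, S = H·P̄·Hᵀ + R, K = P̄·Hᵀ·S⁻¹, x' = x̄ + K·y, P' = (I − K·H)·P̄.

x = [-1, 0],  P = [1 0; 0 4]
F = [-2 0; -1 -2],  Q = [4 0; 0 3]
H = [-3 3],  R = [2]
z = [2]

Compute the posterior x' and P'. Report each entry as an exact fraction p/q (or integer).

x̄ = F·x = [2, 1]
P̄ = F·P·Fᵀ + Q = [8 2; 2 20]
y = z − H·x̄ = [5]
S = H·P̄·Hᵀ + R = [218]
K = P̄·Hᵀ·S⁻¹ = [-9/109; 27/109]
x' = x̄ + K·y = [173/109, 244/109]
P' = (I − K·H)·P̄ = [710/109 704/109; 704/109 722/109]

x' = [173/109, 244/109]
P' = [710/109 704/109; 704/109 722/109]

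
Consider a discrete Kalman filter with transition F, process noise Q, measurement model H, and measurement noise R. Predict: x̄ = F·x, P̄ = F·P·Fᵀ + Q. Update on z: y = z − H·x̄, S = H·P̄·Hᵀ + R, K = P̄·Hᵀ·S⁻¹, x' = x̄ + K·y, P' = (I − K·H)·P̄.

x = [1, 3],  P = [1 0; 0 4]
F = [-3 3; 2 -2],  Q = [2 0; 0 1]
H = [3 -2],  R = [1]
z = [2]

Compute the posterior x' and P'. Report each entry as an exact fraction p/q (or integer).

x̄ = F·x = [6, -4]
P̄ = F·P·Fᵀ + Q = [47 -30; -30 21]
y = z − H·x̄ = [-24]
S = H·P̄·Hᵀ + R = [868]
K = P̄·Hᵀ·S⁻¹ = [201/868; -33/217]
x' = x̄ + K·y = [96/217, -76/217]
P' = (I − K·H)·P̄ = [395/868 123/217; 123/217 201/217]

x' = [96/217, -76/217]
P' = [395/868 123/217; 123/217 201/217]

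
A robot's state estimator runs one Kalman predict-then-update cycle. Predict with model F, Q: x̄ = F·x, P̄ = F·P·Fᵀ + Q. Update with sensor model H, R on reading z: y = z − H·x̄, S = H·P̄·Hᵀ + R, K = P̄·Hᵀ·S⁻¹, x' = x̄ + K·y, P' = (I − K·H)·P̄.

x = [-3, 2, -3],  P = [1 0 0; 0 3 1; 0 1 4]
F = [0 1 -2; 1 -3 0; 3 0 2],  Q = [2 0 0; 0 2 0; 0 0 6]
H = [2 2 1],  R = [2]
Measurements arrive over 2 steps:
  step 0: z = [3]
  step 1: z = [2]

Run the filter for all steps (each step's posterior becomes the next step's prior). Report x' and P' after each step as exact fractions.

step 0: x̄ = F·x = [8, -9, -15]
step 0: P̄ = F·P·Fᵀ + Q = [17 -3 -14; -3 30 -3; -14 -3 31]
step 0: y = z − H·x̄ = [20]
step 0: S = H·P̄·Hᵀ + R = [129]
step 0: K = P̄·Hᵀ·S⁻¹ = [14/129; 17/43; -1/43]
step 0: x' = x̄ + K·y = [1312/129, -47/43, -665/43]
step 0: P' = (I − K·H)·P̄ = [1997/129 -367/43 -588/43; -367/43 423/43 -78/43; -588/43 -78/43 1330/43]
step 1: x̄ = F·x = [1283/43, 1735/129, -18/43]
step 1: P̄ = F·P·Fᵀ + Q = [6141/43 -928/43 -3049/43; -928/43 20282/129 4592/43; -3049/43 4592/43 4513/43]
step 1: y = z − H·x̄ = [-10856/129]
step 1: S = H·P̄·Hᵀ + R = [164861/129]
step 1: K = P̄·Hᵀ·S⁻¹ = [22131/164861; 48772/164861; 22797/164861]
step 1: x' = x̄ + K·y = [3056557/164861, -1887093/164861, -1987494/164861]
step 1: P' = (I − K·H)·P̄ = [19747698/164861 -11925164/164861 -15600806/164861; -11925164/164861 7480642/164861 8986588/164861; -15600806/164861 8986588/164861 13274030/164861]

step 0: x' = [1312/129, -47/43, -665/43], P' = [1997/129 -367/43 -588/43; -367/43 423/43 -78/43; -588/43 -78/43 1330/43]
step 1: x' = [3056557/164861, -1887093/164861, -1987494/164861], P' = [19747698/164861 -11925164/164861 -15600806/164861; -11925164/164861 7480642/164861 8986588/164861; -15600806/164861 8986588/164861 13274030/164861]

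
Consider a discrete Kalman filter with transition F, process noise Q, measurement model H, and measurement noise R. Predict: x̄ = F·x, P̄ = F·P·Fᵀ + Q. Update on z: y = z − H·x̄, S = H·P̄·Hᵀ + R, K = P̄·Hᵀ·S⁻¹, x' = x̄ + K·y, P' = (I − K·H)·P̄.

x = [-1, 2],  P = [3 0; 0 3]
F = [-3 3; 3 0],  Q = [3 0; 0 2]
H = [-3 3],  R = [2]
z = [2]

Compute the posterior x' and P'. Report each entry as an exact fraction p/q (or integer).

x' = [891/631, 1299/631]
P' = [4215/631 4131/631; 4131/631 4187/631]

x̄ = F·x = [9, -3]
P̄ = F·P·Fᵀ + Q = [57 -27; -27 29]
y = z − H·x̄ = [38]
S = H·P̄·Hᵀ + R = [1262]
K = P̄·Hᵀ·S⁻¹ = [-126/631; 84/631]
x' = x̄ + K·y = [891/631, 1299/631]
P' = (I − K·H)·P̄ = [4215/631 4131/631; 4131/631 4187/631]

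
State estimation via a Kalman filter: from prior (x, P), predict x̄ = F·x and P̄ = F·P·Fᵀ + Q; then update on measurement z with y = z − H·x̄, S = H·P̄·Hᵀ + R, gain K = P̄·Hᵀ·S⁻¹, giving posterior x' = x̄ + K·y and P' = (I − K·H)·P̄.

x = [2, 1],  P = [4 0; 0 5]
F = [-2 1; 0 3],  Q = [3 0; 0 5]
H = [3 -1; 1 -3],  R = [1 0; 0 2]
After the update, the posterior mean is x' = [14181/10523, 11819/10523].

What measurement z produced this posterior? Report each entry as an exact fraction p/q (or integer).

z = [3, -2]

x̄ = F·x = [-3, 3]
P̄ = F·P·Fᵀ + Q = [24 15; 15 50]
S = H·P̄·Hᵀ + R = [177 72; 72 386]
K = P̄·Hᵀ·S⁻¹ = [3919/10523 -2607/21046; 3895/31569 -7845/21046]
x' − x̄ = [45750/10523, -19750/10523] = K·y
y = (KᵀK)⁻¹·Kᵀ·(x' − x̄) = [15, 10]
z = y + H·x̄ = [15, 10] + [-12, -12] = [3, -2]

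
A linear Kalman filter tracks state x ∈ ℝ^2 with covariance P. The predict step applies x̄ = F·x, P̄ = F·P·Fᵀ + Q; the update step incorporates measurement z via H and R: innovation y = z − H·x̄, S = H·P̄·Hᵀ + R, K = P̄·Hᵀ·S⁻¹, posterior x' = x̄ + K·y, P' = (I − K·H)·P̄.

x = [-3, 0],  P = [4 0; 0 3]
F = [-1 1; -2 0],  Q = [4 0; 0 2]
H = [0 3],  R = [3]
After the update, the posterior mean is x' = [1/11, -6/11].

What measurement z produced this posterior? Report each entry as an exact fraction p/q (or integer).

x̄ = F·x = [3, 6]
P̄ = F·P·Fᵀ + Q = [11 8; 8 18]
S = H·P̄·Hᵀ + R = [165]
K = P̄·Hᵀ·S⁻¹ = [8/55; 18/55]
x' − x̄ = [-32/11, -72/11] = K·y
y = (KᵀK)⁻¹·Kᵀ·(x' − x̄) = [-20]
z = y + H·x̄ = [-20] + [18] = [-2]

z = [-2]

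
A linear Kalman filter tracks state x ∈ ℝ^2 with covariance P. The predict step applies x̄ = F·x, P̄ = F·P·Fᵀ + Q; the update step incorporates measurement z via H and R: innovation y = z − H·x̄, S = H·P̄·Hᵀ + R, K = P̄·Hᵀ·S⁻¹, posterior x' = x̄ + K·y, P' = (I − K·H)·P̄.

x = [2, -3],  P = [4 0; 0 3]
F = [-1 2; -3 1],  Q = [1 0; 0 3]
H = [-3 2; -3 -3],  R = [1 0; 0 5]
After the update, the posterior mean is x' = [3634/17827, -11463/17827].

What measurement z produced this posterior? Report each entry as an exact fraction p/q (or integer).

z = [-2, 1]

x̄ = F·x = [-8, -9]
P̄ = F·P·Fᵀ + Q = [17 18; 18 42]
S = H·P̄·Hᵀ + R = [106 -45; -45 860]
K = P̄·Hᵀ·S⁻¹ = [-3525/17827 -2361/17827; 3540/17827 -3546/17827]
x' − x̄ = [146250/17827, 148980/17827] = K·y
y = (KᵀK)⁻¹·Kᵀ·(x' − x̄) = [-8, -50]
z = y + H·x̄ = [-8, -50] + [6, 51] = [-2, 1]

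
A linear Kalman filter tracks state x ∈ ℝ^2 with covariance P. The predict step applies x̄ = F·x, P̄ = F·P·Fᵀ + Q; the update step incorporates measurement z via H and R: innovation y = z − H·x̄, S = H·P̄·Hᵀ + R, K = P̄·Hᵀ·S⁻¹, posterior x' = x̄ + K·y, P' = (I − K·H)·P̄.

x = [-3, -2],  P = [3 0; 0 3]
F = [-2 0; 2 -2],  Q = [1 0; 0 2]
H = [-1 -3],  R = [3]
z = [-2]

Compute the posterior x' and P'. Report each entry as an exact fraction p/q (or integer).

x' = [511/89, -112/89]
P' = [1785/178 -309/89; -309/89 136/89]

x̄ = F·x = [6, -2]
P̄ = F·P·Fᵀ + Q = [13 -12; -12 26]
y = z − H·x̄ = [-2]
S = H·P̄·Hᵀ + R = [178]
K = P̄·Hᵀ·S⁻¹ = [23/178; -33/89]
x' = x̄ + K·y = [511/89, -112/89]
P' = (I − K·H)·P̄ = [1785/178 -309/89; -309/89 136/89]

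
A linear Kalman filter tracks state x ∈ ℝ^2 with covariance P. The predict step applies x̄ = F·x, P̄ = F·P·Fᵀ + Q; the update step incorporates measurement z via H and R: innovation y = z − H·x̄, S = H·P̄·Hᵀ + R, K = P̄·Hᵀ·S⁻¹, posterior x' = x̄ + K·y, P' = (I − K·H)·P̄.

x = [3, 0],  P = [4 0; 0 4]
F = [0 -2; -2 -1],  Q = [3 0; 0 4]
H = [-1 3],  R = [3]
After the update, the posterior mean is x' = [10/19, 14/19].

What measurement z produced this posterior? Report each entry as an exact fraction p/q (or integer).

x̄ = F·x = [0, -6]
P̄ = F·P·Fᵀ + Q = [19 8; 8 24]
S = H·P̄·Hᵀ + R = [190]
K = P̄·Hᵀ·S⁻¹ = [1/38; 32/95]
x' − x̄ = [10/19, 128/19] = K·y
y = (KᵀK)⁻¹·Kᵀ·(x' − x̄) = [20]
z = y + H·x̄ = [20] + [-18] = [2]

z = [2]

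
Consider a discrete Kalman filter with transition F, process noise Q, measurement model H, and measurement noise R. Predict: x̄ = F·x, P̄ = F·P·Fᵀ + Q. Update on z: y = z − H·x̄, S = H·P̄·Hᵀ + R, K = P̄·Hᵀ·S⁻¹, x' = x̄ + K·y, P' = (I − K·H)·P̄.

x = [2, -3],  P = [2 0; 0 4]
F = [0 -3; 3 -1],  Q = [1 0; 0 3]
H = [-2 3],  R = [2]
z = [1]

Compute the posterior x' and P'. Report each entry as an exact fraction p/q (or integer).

x' = [2383/231, 557/77]
P' = [7103/231 1570/77; 1570/77 1058/77]

x̄ = F·x = [9, 9]
P̄ = F·P·Fᵀ + Q = [37 12; 12 25]
y = z − H·x̄ = [-8]
S = H·P̄·Hᵀ + R = [231]
K = P̄·Hᵀ·S⁻¹ = [-38/231; 17/77]
x' = x̄ + K·y = [2383/231, 557/77]
P' = (I − K·H)·P̄ = [7103/231 1570/77; 1570/77 1058/77]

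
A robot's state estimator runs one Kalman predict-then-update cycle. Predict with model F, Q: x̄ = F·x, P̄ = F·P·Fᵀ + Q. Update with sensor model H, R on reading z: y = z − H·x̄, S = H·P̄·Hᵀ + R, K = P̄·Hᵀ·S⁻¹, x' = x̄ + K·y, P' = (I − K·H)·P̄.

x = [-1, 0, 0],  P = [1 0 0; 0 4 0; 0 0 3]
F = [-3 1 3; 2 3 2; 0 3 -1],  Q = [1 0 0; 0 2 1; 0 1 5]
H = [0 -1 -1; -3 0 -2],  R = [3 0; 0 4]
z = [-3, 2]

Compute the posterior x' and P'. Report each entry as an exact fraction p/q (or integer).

x' = [-17788/6999, -7205/20997, 61997/20997]
P' = [10664/2333 36056/6999 -43058/6999; 36056/6999 376403/41994 -160045/20997; -43058/6999 -160045/20997 192247/20997]

x̄ = F·x = [3, -2, 0]
P̄ = F·P·Fᵀ + Q = [41 24 3; 24 54 31; 3 31 44]
y = z − H·x̄ = [-5, 11]
S = H·P̄·Hᵀ + R = [163 231; 231 585]
K = P̄·Hᵀ·S⁻¹ = [778/2333 -2465/6999; -6257/13998 -2207/41994; -3578/6999 757/20997]
x' = x̄ + K·y = [-17788/6999, -7205/20997, 61997/20997]
P' = (I − K·H)·P̄ = [10664/2333 36056/6999 -43058/6999; 36056/6999 376403/41994 -160045/20997; -43058/6999 -160045/20997 192247/20997]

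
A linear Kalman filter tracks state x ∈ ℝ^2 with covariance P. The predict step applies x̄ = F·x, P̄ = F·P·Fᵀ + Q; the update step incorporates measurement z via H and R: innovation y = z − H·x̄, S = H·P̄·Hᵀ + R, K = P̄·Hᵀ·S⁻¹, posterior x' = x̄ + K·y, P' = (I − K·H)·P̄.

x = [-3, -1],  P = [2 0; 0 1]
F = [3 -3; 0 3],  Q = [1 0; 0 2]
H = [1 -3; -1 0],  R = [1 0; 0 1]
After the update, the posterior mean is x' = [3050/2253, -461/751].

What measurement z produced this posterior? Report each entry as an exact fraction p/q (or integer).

z = [3, -2]

x̄ = F·x = [-6, -3]
P̄ = F·P·Fᵀ + Q = [28 -9; -9 11]
S = H·P̄·Hᵀ + R = [182 -55; -55 29]
K = P̄·Hᵀ·S⁻¹ = [55/2253 -2071/2253; -241/751 -224/751]
x' − x̄ = [16568/2253, 1792/751] = K·y
y = (KᵀK)⁻¹·Kᵀ·(x' − x̄) = [0, -8]
z = y + H·x̄ = [0, -8] + [3, 6] = [3, -2]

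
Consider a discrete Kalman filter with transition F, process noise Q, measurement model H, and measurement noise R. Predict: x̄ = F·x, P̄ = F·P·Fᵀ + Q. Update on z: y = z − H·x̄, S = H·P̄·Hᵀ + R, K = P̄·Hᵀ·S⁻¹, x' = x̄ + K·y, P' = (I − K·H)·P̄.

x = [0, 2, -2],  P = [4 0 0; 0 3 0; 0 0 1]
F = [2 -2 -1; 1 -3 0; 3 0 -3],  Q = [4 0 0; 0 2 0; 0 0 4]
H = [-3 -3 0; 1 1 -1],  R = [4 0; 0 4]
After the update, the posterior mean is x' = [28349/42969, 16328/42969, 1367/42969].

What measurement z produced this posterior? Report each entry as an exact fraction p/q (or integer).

z = [-3, 2]

x̄ = F·x = [-2, -6, 6]
P̄ = F·P·Fᵀ + Q = [33 26 27; 26 33 12; 27 12 49]
S = H·P̄·Hᵀ + R = [1066 -237; -237 93]
K = P̄·Hᵀ·S⁻¹ = [-2959/14323 -7837/42969; -1774/14323 8153/42969; -4417/14323 -38389/42969]
x' − x̄ = [114287/42969, 274142/42969, -256447/42969] = K·y
y = (KᵀK)⁻¹·Kᵀ·(x' − x̄) = [-27, 16]
z = y + H·x̄ = [-27, 16] + [24, -14] = [-3, 2]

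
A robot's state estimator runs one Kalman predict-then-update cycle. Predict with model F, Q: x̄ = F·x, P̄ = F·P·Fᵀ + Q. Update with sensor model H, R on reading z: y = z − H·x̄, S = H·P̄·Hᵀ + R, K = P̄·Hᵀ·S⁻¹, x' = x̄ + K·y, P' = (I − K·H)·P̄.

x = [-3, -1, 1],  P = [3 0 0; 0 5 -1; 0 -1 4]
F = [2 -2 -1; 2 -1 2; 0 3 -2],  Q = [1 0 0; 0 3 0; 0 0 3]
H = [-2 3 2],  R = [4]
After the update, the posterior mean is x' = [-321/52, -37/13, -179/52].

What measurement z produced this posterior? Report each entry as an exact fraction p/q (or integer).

z = [-3]

x̄ = F·x = [-5, -3, -5]
P̄ = F·P·Fᵀ + Q = [33 17 -23; 17 40 -39; -23 -39 76]
S = H·P̄·Hᵀ + R = [312]
K = P̄·Hᵀ·S⁻¹ = [-61/312; 1/39; 27/104]
x' − x̄ = [-61/52, 2/13, 81/52] = K·y
y = (KᵀK)⁻¹·Kᵀ·(x' − x̄) = [6]
z = y + H·x̄ = [6] + [-9] = [-3]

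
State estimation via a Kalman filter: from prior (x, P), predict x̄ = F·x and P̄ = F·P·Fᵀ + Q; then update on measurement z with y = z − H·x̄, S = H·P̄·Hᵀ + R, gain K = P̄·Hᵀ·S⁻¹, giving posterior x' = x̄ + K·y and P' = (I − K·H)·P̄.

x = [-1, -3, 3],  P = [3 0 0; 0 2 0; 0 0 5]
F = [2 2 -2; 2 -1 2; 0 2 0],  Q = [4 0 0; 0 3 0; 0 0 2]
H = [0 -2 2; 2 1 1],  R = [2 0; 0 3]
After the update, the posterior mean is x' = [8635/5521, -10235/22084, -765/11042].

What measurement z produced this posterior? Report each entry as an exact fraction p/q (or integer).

x̄ = F·x = [-14, 7, -6]
P̄ = F·P·Fᵀ + Q = [44 -12 8; -12 37 -4; 8 -4 10]
S = H·P̄·Hᵀ + R = [222 26; 26 202]
K = P̄·Hᵀ·S⁻¹ = [737/5521 2201/5521; -8399/22084 2065/22084; 1271/11042 1039/11042]
x' − x̄ = [85929/5521, -164823/22084, 65487/11042] = K·y
y = (KᵀK)⁻¹·Kᵀ·(x' − x̄) = [27, 30]
z = y + H·x̄ = [27, 30] + [-26, -27] = [1, 3]

z = [1, 3]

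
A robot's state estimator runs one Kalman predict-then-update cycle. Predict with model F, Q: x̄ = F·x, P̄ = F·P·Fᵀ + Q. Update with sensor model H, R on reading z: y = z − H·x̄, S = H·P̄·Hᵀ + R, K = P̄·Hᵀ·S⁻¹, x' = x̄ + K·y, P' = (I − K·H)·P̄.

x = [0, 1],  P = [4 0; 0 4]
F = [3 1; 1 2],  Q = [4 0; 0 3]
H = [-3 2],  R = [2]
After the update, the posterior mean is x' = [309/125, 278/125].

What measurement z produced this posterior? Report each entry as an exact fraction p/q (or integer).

z = [-3]

x̄ = F·x = [1, 2]
P̄ = F·P·Fᵀ + Q = [44 20; 20 23]
S = H·P̄·Hᵀ + R = [250]
K = P̄·Hᵀ·S⁻¹ = [-46/125; -7/125]
x' − x̄ = [184/125, 28/125] = K·y
y = (KᵀK)⁻¹·Kᵀ·(x' − x̄) = [-4]
z = y + H·x̄ = [-4] + [1] = [-3]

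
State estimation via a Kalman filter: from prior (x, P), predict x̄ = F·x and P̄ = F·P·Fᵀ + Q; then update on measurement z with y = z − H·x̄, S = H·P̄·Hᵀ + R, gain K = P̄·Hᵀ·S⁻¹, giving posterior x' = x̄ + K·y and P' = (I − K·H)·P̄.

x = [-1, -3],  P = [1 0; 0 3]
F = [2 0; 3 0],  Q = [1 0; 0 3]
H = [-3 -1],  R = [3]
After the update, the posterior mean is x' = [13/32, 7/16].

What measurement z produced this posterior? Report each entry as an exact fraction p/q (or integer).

x̄ = F·x = [-2, -3]
P̄ = F·P·Fᵀ + Q = [5 6; 6 12]
S = H·P̄·Hᵀ + R = [96]
K = P̄·Hᵀ·S⁻¹ = [-7/32; -5/16]
x' − x̄ = [77/32, 55/16] = K·y
y = (KᵀK)⁻¹·Kᵀ·(x' − x̄) = [-11]
z = y + H·x̄ = [-11] + [9] = [-2]

z = [-2]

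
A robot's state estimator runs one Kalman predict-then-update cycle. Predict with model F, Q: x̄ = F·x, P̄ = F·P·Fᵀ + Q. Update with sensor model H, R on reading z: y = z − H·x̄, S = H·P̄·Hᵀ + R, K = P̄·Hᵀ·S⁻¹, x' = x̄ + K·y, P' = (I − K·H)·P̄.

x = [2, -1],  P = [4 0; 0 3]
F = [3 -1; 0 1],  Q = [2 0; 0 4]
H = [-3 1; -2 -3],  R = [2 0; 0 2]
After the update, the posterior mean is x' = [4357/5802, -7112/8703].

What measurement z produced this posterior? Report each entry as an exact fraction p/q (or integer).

x̄ = F·x = [7, -1]
P̄ = F·P·Fᵀ + Q = [41 -3; -3 7]
S = H·P̄·Hᵀ + R = [396 204; 204 193]
K = P̄·Hᵀ·S⁻¹ = [-1571/5802 -89/967; 1537/8703 -767/2901]
x' − x̄ = [-36257/5802, 1591/8703] = K·y
y = (KᵀK)⁻¹·Kᵀ·(x' − x̄) = [19, 12]
z = y + H·x̄ = [19, 12] + [-22, -11] = [-3, 1]

z = [-3, 1]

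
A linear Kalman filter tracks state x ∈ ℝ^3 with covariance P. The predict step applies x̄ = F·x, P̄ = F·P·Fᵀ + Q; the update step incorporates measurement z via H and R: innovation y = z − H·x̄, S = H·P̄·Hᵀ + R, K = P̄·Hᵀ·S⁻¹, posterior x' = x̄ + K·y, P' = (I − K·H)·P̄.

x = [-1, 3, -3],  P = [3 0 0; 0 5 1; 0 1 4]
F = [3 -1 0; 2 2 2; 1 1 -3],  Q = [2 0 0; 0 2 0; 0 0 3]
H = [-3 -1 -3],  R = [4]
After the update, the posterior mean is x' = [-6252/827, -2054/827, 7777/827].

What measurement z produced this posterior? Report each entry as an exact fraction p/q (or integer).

x̄ = F·x = [-6, -2, 11]
P̄ = F·P·Fᵀ + Q = [34 6 7; 6 58 -12; 7 -12 41]
S = H·P̄·Hᵀ + R = [827]
K = P̄·Hᵀ·S⁻¹ = [-129/827; -40/827; -132/827]
x' − x̄ = [-1290/827, -400/827, -1320/827] = K·y
y = (KᵀK)⁻¹·Kᵀ·(x' − x̄) = [10]
z = y + H·x̄ = [10] + [-13] = [-3]

z = [-3]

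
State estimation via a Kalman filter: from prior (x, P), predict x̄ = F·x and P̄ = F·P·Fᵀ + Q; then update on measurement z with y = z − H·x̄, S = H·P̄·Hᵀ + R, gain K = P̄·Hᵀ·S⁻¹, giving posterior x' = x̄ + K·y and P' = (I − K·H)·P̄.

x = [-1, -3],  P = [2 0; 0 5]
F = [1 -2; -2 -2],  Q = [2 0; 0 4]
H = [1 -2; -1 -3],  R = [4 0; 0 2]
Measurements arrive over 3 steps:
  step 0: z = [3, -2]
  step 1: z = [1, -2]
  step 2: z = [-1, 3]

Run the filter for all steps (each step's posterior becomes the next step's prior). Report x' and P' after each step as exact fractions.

step 0: x̄ = F·x = [5, 8]
step 0: P̄ = F·P·Fᵀ + Q = [24 16; 16 32]
step 0: y = z − H·x̄ = [14, 27]
step 0: S = H·P̄·Hᵀ + R = [92 152; 152 410]
step 0: K = P̄·Hᵀ·S⁻¹ = [958/1827 -676/1827; -332/1827 -376/1827]
step 0: x' = x̄ + K·y = [4295/1827, -184/1827]
step 0: P' = (I − K·H)·P̄ = [2840/1827 -496/1827; -496/1827 416/1827]
step 1: x̄ = F·x = [4663/1827, -8222/1827]
step 1: P̄ = F·P·Fᵀ + Q = [10142/1827 -5008/1827; -5008/1827 16364/1827]
step 1: y = z − H·x̄ = [-19280/1827, -23657/1827]
step 1: S = H·P̄·Hᵀ + R = [102938/1827 93050/1827; 93050/1827 131024/1827]
step 1: K = P̄·Hᵀ·S⁻¹ = [299249/660789 -187898/660789; -115258/660789 -140474/660789]
step 1: x' = x̄ + K·y = [320533/220263, 20500/220263]
step 1: P' = (I − K·H)·P̄ = [868516/660789 -164240/660789; -164240/660789 148396/660789]
step 2: x̄ = F·x = [279533/220263, -682066/220263]
step 2: P̄ = F·P·Fᵀ + Q = [3440638/660789 -1471928/660789; -1471928/660789 5396884/660789]
step 2: y = z − H·x̄ = [-1863928/220263, -1105876/220263]
step 2: S = H·P̄·Hᵀ + R = [33559042/660789 30412594/660789; 30412594/660789 44502604/660789]
step 2: K = P̄·Hᵀ·S⁻¹ = [96275017/215098497 -61080034/215098497; -37160438/215098497 -45746314/215098497]
step 2: x' = x̄ + K·y = [-235062757/215098497, -121932598/215098497]
step 2: P' = (I − K·H)·P̄ = [279924068/215098497 -52588000/215098497; -52588000/215098497 48026876/215098497]

step 0: x' = [4295/1827, -184/1827], P' = [2840/1827 -496/1827; -496/1827 416/1827]
step 1: x' = [320533/220263, 20500/220263], P' = [868516/660789 -164240/660789; -164240/660789 148396/660789]
step 2: x' = [-235062757/215098497, -121932598/215098497], P' = [279924068/215098497 -52588000/215098497; -52588000/215098497 48026876/215098497]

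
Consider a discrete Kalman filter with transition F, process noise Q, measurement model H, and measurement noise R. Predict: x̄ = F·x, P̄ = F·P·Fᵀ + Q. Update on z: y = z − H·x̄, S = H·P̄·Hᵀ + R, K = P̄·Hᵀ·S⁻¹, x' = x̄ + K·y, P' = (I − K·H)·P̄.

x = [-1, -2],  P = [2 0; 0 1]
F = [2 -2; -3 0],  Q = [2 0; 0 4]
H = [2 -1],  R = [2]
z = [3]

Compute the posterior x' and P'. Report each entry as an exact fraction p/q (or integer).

x' = [21/8, 73/32]
P' = [3/2 19/8; 19/8 175/32]

x̄ = F·x = [2, 3]
P̄ = F·P·Fᵀ + Q = [14 -12; -12 22]
y = z − H·x̄ = [2]
S = H·P̄·Hᵀ + R = [128]
K = P̄·Hᵀ·S⁻¹ = [5/16; -23/64]
x' = x̄ + K·y = [21/8, 73/32]
P' = (I − K·H)·P̄ = [3/2 19/8; 19/8 175/32]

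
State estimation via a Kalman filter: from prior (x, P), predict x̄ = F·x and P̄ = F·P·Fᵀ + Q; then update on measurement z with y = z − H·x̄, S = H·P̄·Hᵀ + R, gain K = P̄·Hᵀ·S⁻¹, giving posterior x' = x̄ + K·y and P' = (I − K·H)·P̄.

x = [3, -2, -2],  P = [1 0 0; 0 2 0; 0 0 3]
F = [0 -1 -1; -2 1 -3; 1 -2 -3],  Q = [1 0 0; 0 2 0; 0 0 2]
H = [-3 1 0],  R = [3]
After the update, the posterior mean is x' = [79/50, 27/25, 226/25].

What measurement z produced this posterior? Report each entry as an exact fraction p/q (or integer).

x̄ = F·x = [4, -2, 13]
P̄ = F·P·Fᵀ + Q = [6 7 13; 7 35 21; 13 21 38]
S = H·P̄·Hᵀ + R = [50]
K = P̄·Hᵀ·S⁻¹ = [-11/50; 7/25; -9/25]
x' − x̄ = [-121/50, 77/25, -99/25] = K·y
y = (KᵀK)⁻¹·Kᵀ·(x' − x̄) = [11]
z = y + H·x̄ = [11] + [-14] = [-3]

z = [-3]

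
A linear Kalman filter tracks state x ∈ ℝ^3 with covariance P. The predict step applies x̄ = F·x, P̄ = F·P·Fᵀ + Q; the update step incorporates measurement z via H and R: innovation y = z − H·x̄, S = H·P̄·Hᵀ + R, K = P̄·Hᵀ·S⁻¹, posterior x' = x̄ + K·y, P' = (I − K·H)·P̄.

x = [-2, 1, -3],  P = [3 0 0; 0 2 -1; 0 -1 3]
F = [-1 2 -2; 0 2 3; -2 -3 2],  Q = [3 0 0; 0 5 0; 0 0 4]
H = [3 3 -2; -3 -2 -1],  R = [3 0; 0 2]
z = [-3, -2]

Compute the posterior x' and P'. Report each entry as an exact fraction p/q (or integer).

x̄ = F·x = [10, -7, -5]
P̄ = F·P·Fᵀ + Q = [34 -12 -28; -12 28 11; -28 11 58]
y = z − H·x̄ = [-22, 9]
S = H·P̄·Hᵀ + R = [781 -251; -251 210]
K = P̄·Hᵀ·S⁻¹ = [13070/101009 -8428/101009; -2321/101009 -17685/101009; -34066/101009 -38793/101009]
x' = x̄ + K·y = [646698/101009, -815166/101009, -104730/101009]
P' = (I − K·H)·P̄ = [1418366/101009 -1813196/101009 -611850/101009; -1813196/101009 2340363/101009 794232/101009; -611850/101009 794232/101009 324672/101009]

x' = [646698/101009, -815166/101009, -104730/101009]
P' = [1418366/101009 -1813196/101009 -611850/101009; -1813196/101009 2340363/101009 794232/101009; -611850/101009 794232/101009 324672/101009]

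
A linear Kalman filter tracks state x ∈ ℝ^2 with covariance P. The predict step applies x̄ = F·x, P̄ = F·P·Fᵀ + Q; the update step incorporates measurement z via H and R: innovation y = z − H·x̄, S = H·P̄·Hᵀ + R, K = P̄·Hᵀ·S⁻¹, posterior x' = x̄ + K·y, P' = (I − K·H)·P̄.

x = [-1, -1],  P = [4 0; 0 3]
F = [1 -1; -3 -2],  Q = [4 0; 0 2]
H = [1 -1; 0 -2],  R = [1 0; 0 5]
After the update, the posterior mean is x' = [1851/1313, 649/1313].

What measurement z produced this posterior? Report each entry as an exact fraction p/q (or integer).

z = [1, -1]

x̄ = F·x = [0, 5]
P̄ = F·P·Fᵀ + Q = [11 -6; -6 50]
S = H·P̄·Hᵀ + R = [74 112; 112 205]
K = P̄·Hᵀ·S⁻¹ = [2141/2626 -508/1313; -140/1313 -564/1313]
x' − x̄ = [1851/1313, -5916/1313] = K·y
y = (KᵀK)⁻¹·Kᵀ·(x' − x̄) = [6, 9]
z = y + H·x̄ = [6, 9] + [-5, -10] = [1, -1]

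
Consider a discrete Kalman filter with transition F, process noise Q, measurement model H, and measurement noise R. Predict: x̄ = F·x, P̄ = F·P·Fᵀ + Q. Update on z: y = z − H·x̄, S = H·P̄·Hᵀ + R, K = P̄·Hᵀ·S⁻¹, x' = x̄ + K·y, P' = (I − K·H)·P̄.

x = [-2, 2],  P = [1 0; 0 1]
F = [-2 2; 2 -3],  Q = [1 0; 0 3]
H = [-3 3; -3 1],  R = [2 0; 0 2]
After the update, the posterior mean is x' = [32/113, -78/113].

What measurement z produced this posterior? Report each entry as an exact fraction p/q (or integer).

z = [-3, -1]

x̄ = F·x = [8, -10]
P̄ = F·P·Fᵀ + Q = [9 -10; -10 16]
S = H·P̄·Hᵀ + R = [407 249; 249 159]
K = P̄·Hᵀ·S⁻¹ = [25/452 -433/1356; 79/226 -175/678]
x' − x̄ = [-872/113, 1052/113] = K·y
y = (KᵀK)⁻¹·Kᵀ·(x' − x̄) = [51, 33]
z = y + H·x̄ = [51, 33] + [-54, -34] = [-3, -1]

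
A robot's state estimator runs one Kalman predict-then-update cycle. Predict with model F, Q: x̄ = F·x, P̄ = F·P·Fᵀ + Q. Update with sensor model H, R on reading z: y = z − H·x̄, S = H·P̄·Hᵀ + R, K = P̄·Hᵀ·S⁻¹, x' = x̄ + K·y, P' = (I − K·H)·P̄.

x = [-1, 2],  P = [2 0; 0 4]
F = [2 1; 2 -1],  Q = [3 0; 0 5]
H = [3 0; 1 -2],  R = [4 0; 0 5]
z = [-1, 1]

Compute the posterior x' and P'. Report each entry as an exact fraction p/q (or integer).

x' = [-3289/9567, -2936/3189]
P' = [4124/9567 664/3189; 664/3189 1339/1063]

x̄ = F·x = [0, -4]
P̄ = F·P·Fᵀ + Q = [15 4; 4 17]
y = z − H·x̄ = [-1, -7]
S = H·P̄·Hᵀ + R = [139 21; 21 72]
K = P̄·Hᵀ·S⁻¹ = [1031/3189 28/9567; 166/1063 -1474/3189]
x' = x̄ + K·y = [-3289/9567, -2936/3189]
P' = (I − K·H)·P̄ = [4124/9567 664/3189; 664/3189 1339/1063]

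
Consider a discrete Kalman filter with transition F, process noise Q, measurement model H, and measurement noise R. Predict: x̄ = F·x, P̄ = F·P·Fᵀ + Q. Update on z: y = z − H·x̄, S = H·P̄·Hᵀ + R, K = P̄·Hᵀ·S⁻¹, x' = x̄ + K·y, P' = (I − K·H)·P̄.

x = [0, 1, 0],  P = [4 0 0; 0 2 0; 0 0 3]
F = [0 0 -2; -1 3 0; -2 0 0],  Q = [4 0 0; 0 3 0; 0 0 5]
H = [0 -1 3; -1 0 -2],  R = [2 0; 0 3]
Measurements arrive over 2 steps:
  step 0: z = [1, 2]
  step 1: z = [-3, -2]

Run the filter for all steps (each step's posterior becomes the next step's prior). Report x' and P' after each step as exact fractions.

step 0: x' = [-3104/1301, 641/1301, 542/1301], P' = [10064/1301 -11192/1301 -4024/1301; -11192/1301 83469/5204 26581/5204; -4024/1301 26581/5204 9557/5204]
step 1: x' = [-15540772/12996573, 96377791/12996573, 20189024/12996573], P' = [108134804/12996573 -179251426/12996573 -58527970/12996573; -179251426/12996573 400327183/12996573 123618047/12996573; -58527970/12996573 123618047/12996573 40735613/12996573]

step 0: x̄ = F·x = [0, 3, 0]
step 0: P̄ = F·P·Fᵀ + Q = [16 0 0; 0 25 8; 0 8 21]
step 0: y = z − H·x̄ = [4, 2]
step 0: S = H·P̄·Hᵀ + R = [168 -110; -110 103]
step 0: K = P̄·Hᵀ·S⁻¹ = [-440/1301 -672/1301; -1863/5204 -1399/2602; 1045/5204 -503/2602]
step 0: x' = x̄ + K·y = [-3104/1301, 641/1301, 542/1301]
step 0: P' = (I − K·H)·P̄ = [10064/1301 -11192/1301 -4024/1301; -11192/1301 83469/5204 26581/5204; -4024/1301 26581/5204 9557/5204]
step 1: x̄ = F·x = [-1084/1301, 5027/1301, 6208/1301]
step 1: P̄ = F·P·Fᵀ + Q = [14761/1301 -95839/2602 -16096/1301; -95839/2602 1075697/5204 87280/1301; -16096/1301 87280/1301 46761/1301]
step 1: y = z − H·x̄ = [-17500/1301, 8730/1301]
step 1: S = H·P̄·Hᵀ + R = [674781/5204 -211275/2602; -211275/2602 141324/1301]
step 1: K = P̄·Hᵀ·S⁻¹ = [1833758/12996573 2973712/12996573; -14736521/12996573 -7553852/4332191; -705604/12996573 -7647752/12996573]
step 1: x' = x̄ + K·y = [-15540772/12996573, 96377791/12996573, 20189024/12996573]
step 1: P' = (I − K·H)·P̄ = [108134804/12996573 -179251426/12996573 -58527970/12996573; -179251426/12996573 400327183/12996573 123618047/12996573; -58527970/12996573 123618047/12996573 40735613/12996573]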